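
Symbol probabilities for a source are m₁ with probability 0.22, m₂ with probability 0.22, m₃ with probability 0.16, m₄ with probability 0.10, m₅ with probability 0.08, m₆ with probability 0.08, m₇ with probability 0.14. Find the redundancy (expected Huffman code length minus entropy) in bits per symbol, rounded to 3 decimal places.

Entropy H = −Σ p log₂ p ≈ 2.6965 bits.
Huffman merges: 2/25+2/25→4/25; 1/10+7/50→6/25; 4/25+4/25→8/25; 11/50+11/50→11/25; 6/25+8/25→14/25; 11/25+14/25→1. L = 68/25 ≈ 2.7200.
L − H = 2.7200 − 2.6965 = 0.024 bits.

0.024 bits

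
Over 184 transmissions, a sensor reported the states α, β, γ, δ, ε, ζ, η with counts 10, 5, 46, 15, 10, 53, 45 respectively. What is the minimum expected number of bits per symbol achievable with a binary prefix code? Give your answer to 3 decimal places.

2.435 bits/symbol

Probabilities are the counts divided by 184.
Repeatedly combine the two least-probable nodes; the expected code length is the sum of the merged weights.
merge 5/184 + 5/92 → 15/184
merge 5/92 + 15/184 → 25/184
merge 15/184 + 25/184 → 5/23
merge 5/23 + 45/184 → 85/184
merge 1/4 + 53/184 → 99/184
merge 85/184 + 99/184 → 1
L = 15/184 + 25/184 + 5/23 + 85/184 + 99/184 + 1 = 56/23 ≈ 2.435 bits/symbol.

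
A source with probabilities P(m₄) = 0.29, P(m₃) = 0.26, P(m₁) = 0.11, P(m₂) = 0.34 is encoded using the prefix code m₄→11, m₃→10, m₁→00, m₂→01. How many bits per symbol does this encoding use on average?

L̄ = Σ pᵢ·ℓᵢ = 0.29·2 + 0.26·2 + 0.11·2 + 0.34·2 = 2 bits/symbol.

2 bits/symbol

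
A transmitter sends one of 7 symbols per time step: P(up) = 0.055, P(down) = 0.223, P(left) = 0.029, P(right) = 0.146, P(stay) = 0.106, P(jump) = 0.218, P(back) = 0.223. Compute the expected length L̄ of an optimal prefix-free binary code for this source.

Repeatedly combine the two least-probable nodes; the expected code length is the sum of the merged weights.
merge 29/1000 + 11/200 → 21/250
merge 21/250 + 53/500 → 19/100
merge 73/500 + 19/100 → 42/125
merge 109/500 + 223/1000 → 441/1000
merge 223/1000 + 42/125 → 559/1000
merge 441/1000 + 559/1000 → 1
L = 21/250 + 19/100 + 42/125 + 441/1000 + 559/1000 + 1 = 261/100 = 2.61 bits/symbol.

2.61 bits/symbol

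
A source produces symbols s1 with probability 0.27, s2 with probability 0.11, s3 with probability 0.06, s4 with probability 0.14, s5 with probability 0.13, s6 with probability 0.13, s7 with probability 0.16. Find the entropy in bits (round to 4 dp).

2.6893 bits

H = −Σ pᵢ log₂ pᵢ.
−0.27·log₂(0.27) = 0.5100
−0.11·log₂(0.11) = 0.3503
−0.06·log₂(0.06) = 0.2435
−0.14·log₂(0.14) = 0.3971
−0.13·log₂(0.13) = 0.3826
−0.13·log₂(0.13) = 0.3826
−0.16·log₂(0.16) = 0.4230
Sum ≈ 2.6893 → 2.6893 bits.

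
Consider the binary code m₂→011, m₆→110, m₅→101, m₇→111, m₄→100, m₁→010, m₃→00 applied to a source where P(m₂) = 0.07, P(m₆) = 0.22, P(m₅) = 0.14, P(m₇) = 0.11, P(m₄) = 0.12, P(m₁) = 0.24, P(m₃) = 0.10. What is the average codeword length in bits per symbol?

L̄ = Σ pᵢ·ℓᵢ = 0.07·3 + 0.22·3 + 0.14·3 + 0.11·3 + 0.12·3 + 0.24·3 + 0.10·2 = 2.9 bits/symbol.

2.9 bits/symbol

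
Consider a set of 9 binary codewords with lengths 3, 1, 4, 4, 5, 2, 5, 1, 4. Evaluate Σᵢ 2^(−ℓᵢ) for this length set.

1.625

With common denominator 2^5 = 32: Σ 2^(−ℓᵢ) = 4/32 + 16/32 + 2/32 + 2/32 + 1/32 + 8/32 + 1/32 + 16/32 + 2/32 = 52/32 = 1.625.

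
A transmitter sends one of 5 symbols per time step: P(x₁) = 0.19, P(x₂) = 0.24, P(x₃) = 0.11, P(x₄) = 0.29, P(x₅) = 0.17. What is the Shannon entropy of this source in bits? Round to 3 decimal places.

H = −Σ pᵢ log₂ pᵢ.
−0.19·log₂(0.19) = 0.4552
−0.24·log₂(0.24) = 0.4941
−0.11·log₂(0.11) = 0.3503
−0.29·log₂(0.29) = 0.5179
−0.17·log₂(0.17) = 0.4346
Sum ≈ 2.2521 → 2.252 bits.

2.252 bits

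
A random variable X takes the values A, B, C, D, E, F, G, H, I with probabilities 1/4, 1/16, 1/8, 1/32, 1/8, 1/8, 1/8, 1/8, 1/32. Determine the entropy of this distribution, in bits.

2.9375 bits

Each probability is a power of 1/2, so log₂(1/p) is an integer.
H = Σ p·log₂(1/p) = 1/4·2 + 1/16·4 + 1/8·3 + 1/32·5 + 1/8·3 + 1/8·3 + 1/8·3 + 1/8·3 + 1/32·5 = 2.9375 bits.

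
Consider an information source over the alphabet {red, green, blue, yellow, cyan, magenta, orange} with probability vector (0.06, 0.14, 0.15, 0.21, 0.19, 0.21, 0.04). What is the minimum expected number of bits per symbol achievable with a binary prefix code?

Repeatedly combine the two least-probable nodes; the expected code length is the sum of the merged weights.
merge 1/25 + 3/50 → 1/10
merge 1/10 + 7/50 → 6/25
merge 3/20 + 19/100 → 17/50
merge 21/100 + 21/100 → 21/50
merge 6/25 + 17/50 → 29/50
merge 21/50 + 29/50 → 1
L = 1/10 + 6/25 + 17/50 + 21/50 + 29/50 + 1 = 67/25 = 2.68 bits/symbol.

2.68 bits/symbol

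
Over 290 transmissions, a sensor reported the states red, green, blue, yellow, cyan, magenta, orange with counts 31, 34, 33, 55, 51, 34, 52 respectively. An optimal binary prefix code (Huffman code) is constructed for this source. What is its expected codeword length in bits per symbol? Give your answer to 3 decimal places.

2.810 bits/symbol

Probabilities are the counts divided by 290.
Repeatedly combine the two least-probable nodes; the expected code length is the sum of the merged weights.
merge 31/290 + 33/290 → 32/145
merge 17/145 + 17/145 → 34/145
merge 51/290 + 26/145 → 103/290
merge 11/58 + 32/145 → 119/290
merge 34/145 + 103/290 → 171/290
merge 119/290 + 171/290 → 1
L = 32/145 + 34/145 + 103/290 + 119/290 + 171/290 + 1 = 163/58 ≈ 2.810 bits/symbol.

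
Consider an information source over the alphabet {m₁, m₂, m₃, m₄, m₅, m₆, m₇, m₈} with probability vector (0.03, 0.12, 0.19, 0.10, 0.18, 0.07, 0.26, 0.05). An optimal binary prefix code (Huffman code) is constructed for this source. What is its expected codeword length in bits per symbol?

Repeatedly combine the two least-probable nodes; the expected code length is the sum of the merged weights.
merge 3/100 + 1/20 → 2/25
merge 7/100 + 2/25 → 3/20
merge 1/10 + 3/25 → 11/50
merge 3/20 + 9/50 → 33/100
merge 19/100 + 11/50 → 41/100
merge 13/50 + 33/100 → 59/100
merge 41/100 + 59/100 → 1
L = 2/25 + 3/20 + 11/50 + 33/100 + 41/100 + 59/100 + 1 = 139/50 = 2.78 bits/symbol.

2.78 bits/symbol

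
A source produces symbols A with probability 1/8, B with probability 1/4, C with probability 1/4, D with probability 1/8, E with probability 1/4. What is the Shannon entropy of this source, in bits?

2.25 bits

Each probability is a power of 1/2, so log₂(1/p) is an integer.
H = Σ p·log₂(1/p) = 1/8·3 + 1/4·2 + 1/4·2 + 1/8·3 + 1/4·2 = 2.25 bits.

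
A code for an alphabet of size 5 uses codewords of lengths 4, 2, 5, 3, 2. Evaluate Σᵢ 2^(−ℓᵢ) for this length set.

0.71875

With common denominator 2^5 = 32: Σ 2^(−ℓᵢ) = 2/32 + 8/32 + 1/32 + 4/32 + 8/32 = 23/32 = 0.71875.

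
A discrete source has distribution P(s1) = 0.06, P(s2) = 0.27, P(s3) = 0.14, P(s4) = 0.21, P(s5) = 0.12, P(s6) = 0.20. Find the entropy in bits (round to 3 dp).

2.455 bits

H = −Σ pᵢ log₂ pᵢ.
−0.06·log₂(0.06) = 0.2435
−0.27·log₂(0.27) = 0.5100
−0.14·log₂(0.14) = 0.3971
−0.21·log₂(0.21) = 0.4728
−0.12·log₂(0.12) = 0.3671
−0.20·log₂(0.20) = 0.4644
Sum ≈ 2.4549 → 2.455 bits.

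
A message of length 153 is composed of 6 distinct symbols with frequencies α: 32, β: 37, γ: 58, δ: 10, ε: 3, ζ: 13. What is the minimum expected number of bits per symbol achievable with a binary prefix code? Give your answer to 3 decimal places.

2.255 bits/symbol

Probabilities are the counts divided by 153.
Repeatedly combine the two least-probable nodes; the expected code length is the sum of the merged weights.
merge 1/51 + 10/153 → 13/153
merge 13/153 + 13/153 → 26/153
merge 26/153 + 32/153 → 58/153
merge 37/153 + 58/153 → 95/153
merge 58/153 + 95/153 → 1
L = 13/153 + 26/153 + 58/153 + 95/153 + 1 = 115/51 ≈ 2.255 bits/symbol.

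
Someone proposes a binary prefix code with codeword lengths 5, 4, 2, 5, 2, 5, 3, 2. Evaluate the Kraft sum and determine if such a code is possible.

With common denominator 2^5 = 32: Σ 2^(−ℓᵢ) = 1/32 + 2/32 + 8/32 + 1/32 + 8/32 + 1/32 + 4/32 + 8/32 = 33/32 = 1.03125.
Kraft's inequality requires Σ ≤ 1; here Σ = 1.03125 > 1, so no such prefix code exists.

1.03125; no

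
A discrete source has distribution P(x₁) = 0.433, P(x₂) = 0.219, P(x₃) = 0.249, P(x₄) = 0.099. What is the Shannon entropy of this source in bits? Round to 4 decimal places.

1.8324 bits

H = −Σ pᵢ log₂ pᵢ.
−0.433·log₂(0.433) = 0.5229
−0.219·log₂(0.219) = 0.4798
−0.249·log₂(0.249) = 0.4994
−0.099·log₂(0.099) = 0.3303
Sum ≈ 1.8324 → 1.8324 bits.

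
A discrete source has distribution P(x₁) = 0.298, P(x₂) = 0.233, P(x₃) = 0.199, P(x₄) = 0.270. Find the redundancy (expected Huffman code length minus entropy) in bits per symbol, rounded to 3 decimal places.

0.016 bits

Entropy H = −Σ p log₂ p ≈ 1.9837 bits.
Huffman merges: 199/1000+233/1000→54/125; 27/100+149/500→71/125; 54/125+71/125→1. L = 2 ≈ 2.0000.
L − H = 2.0000 − 1.9837 = 0.016 bits.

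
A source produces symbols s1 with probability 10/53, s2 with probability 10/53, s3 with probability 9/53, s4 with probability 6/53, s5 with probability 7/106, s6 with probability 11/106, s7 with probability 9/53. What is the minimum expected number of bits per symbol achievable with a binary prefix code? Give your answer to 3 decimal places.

2.792 bits/symbol

Repeatedly combine the two least-probable nodes; the expected code length is the sum of the merged weights.
merge 7/106 + 11/106 → 9/53
merge 6/53 + 9/53 → 15/53
merge 9/53 + 9/53 → 18/53
merge 10/53 + 10/53 → 20/53
merge 15/53 + 18/53 → 33/53
merge 20/53 + 33/53 → 1
L = 9/53 + 15/53 + 18/53 + 20/53 + 33/53 + 1 = 148/53 ≈ 2.792 bits/symbol.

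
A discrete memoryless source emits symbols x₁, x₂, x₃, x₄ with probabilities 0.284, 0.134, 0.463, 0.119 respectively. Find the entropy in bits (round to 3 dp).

H = −Σ pᵢ log₂ pᵢ.
−0.284·log₂(0.284) = 0.5158
−0.134·log₂(0.134) = 0.3886
−0.463·log₂(0.463) = 0.5144
−0.119·log₂(0.119) = 0.3654
Sum ≈ 1.7841 → 1.784 bits.

1.784 bits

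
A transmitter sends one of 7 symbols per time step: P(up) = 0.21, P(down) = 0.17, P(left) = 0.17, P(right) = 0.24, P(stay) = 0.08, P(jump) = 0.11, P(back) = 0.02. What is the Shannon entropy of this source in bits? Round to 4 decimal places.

H = −Σ pᵢ log₂ pᵢ.
−0.21·log₂(0.21) = 0.4728
−0.17·log₂(0.17) = 0.4346
−0.17·log₂(0.17) = 0.4346
−0.24·log₂(0.24) = 0.4941
−0.08·log₂(0.08) = 0.2915
−0.11·log₂(0.11) = 0.3503
−0.02·log₂(0.02) = 0.1129
Sum ≈ 2.5908 → 2.5908 bits.

2.5908 bits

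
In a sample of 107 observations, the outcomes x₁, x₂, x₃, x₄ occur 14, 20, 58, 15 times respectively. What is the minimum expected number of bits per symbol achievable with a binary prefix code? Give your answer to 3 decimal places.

Probabilities are the counts divided by 107.
Repeatedly combine the two least-probable nodes; the expected code length is the sum of the merged weights.
merge 14/107 + 15/107 → 29/107
merge 20/107 + 29/107 → 49/107
merge 49/107 + 58/107 → 1
L = 29/107 + 49/107 + 1 = 185/107 ≈ 1.729 bits/symbol.

1.729 bits/symbol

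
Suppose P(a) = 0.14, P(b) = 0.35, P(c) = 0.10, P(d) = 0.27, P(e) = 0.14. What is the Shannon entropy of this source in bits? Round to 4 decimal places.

H = −Σ pᵢ log₂ pᵢ.
−0.14·log₂(0.14) = 0.3971
−0.35·log₂(0.35) = 0.5301
−0.10·log₂(0.10) = 0.3322
−0.27·log₂(0.27) = 0.5100
−0.14·log₂(0.14) = 0.3971
Sum ≈ 2.1665 → 2.1665 bits.

2.1665 bits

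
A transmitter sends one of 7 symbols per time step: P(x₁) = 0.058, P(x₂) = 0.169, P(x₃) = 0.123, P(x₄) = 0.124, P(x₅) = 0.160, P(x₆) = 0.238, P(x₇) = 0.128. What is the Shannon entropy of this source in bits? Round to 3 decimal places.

2.713 bits

H = −Σ pᵢ log₂ pᵢ.
−0.058·log₂(0.058) = 0.2383
−0.169·log₂(0.169) = 0.4335
−0.123·log₂(0.123) = 0.3719
−0.124·log₂(0.124) = 0.3734
−0.160·log₂(0.160) = 0.4230
−0.238·log₂(0.238) = 0.4929
−0.128·log₂(0.128) = 0.3796
Sum ≈ 2.7125 → 2.713 bits.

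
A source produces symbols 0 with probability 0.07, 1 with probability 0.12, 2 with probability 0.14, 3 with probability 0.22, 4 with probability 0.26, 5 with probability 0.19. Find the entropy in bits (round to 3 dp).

H = −Σ pᵢ log₂ pᵢ.
−0.07·log₂(0.07) = 0.2686
−0.12·log₂(0.12) = 0.3671
−0.14·log₂(0.14) = 0.3971
−0.22·log₂(0.22) = 0.4806
−0.26·log₂(0.26) = 0.5053
−0.19·log₂(0.19) = 0.4552
Sum ≈ 2.4738 → 2.474 bits.

2.474 bits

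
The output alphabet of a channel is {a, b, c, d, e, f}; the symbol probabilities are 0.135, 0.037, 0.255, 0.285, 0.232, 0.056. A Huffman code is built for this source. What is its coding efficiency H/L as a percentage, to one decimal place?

Entropy H = −Σ p log₂ p ≈ 2.3067 bits.
Huffman merges: 37/1000+7/125→93/1000; 93/1000+27/200→57/250; 57/250+29/125→23/50; 51/200+57/200→27/50; 23/50+27/50→1. L = 2321/1000 ≈ 2.3210.
Efficiency = H/L = 2.3067/2.3210 = 99.4%.

99.4%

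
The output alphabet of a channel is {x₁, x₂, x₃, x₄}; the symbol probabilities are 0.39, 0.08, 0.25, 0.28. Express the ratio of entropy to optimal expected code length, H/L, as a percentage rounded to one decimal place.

94.6%

Entropy H = −Σ p log₂ p ≈ 1.8355 bits.
Huffman merges: 2/25+1/4→33/100; 7/25+33/100→61/100; 39/100+61/100→1. L = 97/50 ≈ 1.9400.
Efficiency = H/L = 1.8355/1.9400 = 94.6%.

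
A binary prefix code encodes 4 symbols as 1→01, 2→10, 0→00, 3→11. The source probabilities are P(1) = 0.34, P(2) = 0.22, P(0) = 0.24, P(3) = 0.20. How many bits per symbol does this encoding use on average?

L̄ = Σ pᵢ·ℓᵢ = 0.34·2 + 0.22·2 + 0.24·2 + 0.20·2 = 2 bits/symbol.

2 bits/symbol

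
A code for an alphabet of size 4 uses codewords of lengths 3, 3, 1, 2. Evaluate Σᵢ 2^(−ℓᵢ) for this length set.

1

With common denominator 2^3 = 8: Σ 2^(−ℓᵢ) = 1/8 + 1/8 + 4/8 + 2/8 = 8/8 = 1.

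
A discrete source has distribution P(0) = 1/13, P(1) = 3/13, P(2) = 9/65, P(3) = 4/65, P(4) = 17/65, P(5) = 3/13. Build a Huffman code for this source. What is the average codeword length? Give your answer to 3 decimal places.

Repeatedly combine the two least-probable nodes; the expected code length is the sum of the merged weights.
merge 4/65 + 1/13 → 9/65
merge 9/65 + 9/65 → 18/65
merge 3/13 + 3/13 → 6/13
merge 17/65 + 18/65 → 7/13
merge 6/13 + 7/13 → 1
L = 9/65 + 18/65 + 6/13 + 7/13 + 1 = 157/65 ≈ 2.415 bits/symbol.

2.415 bits/symbol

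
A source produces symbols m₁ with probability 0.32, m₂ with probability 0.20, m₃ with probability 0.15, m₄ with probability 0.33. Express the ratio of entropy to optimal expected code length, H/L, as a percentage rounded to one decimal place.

96.4%

Entropy H = −Σ p log₂ p ≈ 1.9288 bits.
Huffman merges: 3/20+1/5→7/20; 8/25+33/100→13/20; 7/20+13/20→1. L = 2 ≈ 2.0000.
Efficiency = H/L = 1.9288/2.0000 = 96.4%.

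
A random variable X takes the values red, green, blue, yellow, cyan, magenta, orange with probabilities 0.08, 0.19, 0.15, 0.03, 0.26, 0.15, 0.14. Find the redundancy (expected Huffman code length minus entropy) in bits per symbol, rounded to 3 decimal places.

Entropy H = −Σ p log₂ p ≈ 2.6220 bits.
Huffman merges: 3/100+2/25→11/100; 11/100+7/50→1/4; 3/20+3/20→3/10; 19/100+1/4→11/25; 13/50+3/10→14/25; 11/25+14/25→1. L = 133/50 ≈ 2.6600.
L − H = 2.6600 − 2.6220 = 0.038 bits.

0.038 bits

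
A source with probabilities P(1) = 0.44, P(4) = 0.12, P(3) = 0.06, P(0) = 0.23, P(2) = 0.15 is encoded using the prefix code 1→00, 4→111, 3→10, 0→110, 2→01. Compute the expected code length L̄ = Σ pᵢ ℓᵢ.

2.35 bits/symbol

L̄ = Σ pᵢ·ℓᵢ = 0.44·2 + 0.12·3 + 0.06·2 + 0.23·3 + 0.15·2 = 2.35 bits/symbol.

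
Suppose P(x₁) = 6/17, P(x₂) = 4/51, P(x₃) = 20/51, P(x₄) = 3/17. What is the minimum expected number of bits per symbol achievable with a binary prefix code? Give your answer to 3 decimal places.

Repeatedly combine the two least-probable nodes; the expected code length is the sum of the merged weights.
merge 4/51 + 3/17 → 13/51
merge 13/51 + 6/17 → 31/51
merge 20/51 + 31/51 → 1
L = 13/51 + 31/51 + 1 = 95/51 ≈ 1.863 bits/symbol.

1.863 bits/symbol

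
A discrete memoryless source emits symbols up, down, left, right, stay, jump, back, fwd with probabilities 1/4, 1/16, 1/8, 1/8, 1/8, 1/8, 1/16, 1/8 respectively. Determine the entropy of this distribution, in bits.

Each probability is a power of 1/2, so log₂(1/p) is an integer.
H = Σ p·log₂(1/p) = 1/4·2 + 1/16·4 + 1/8·3 + 1/8·3 + 1/8·3 + 1/8·3 + 1/16·4 + 1/8·3 = 2.875 bits.

2.875 bits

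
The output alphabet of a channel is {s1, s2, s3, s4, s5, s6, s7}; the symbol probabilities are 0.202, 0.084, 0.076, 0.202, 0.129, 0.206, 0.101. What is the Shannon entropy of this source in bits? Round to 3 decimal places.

2.700 bits

H = −Σ pᵢ log₂ pᵢ.
−0.202·log₂(0.202) = 0.4661
−0.084·log₂(0.084) = 0.3002
−0.076·log₂(0.076) = 0.2826
−0.202·log₂(0.202) = 0.4661
−0.129·log₂(0.129) = 0.3811
−0.206·log₂(0.206) = 0.4695
−0.101·log₂(0.101) = 0.3341
Sum ≈ 2.6997 → 2.700 bits.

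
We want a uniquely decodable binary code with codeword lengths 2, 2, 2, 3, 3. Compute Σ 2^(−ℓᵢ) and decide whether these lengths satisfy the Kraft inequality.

1; yes

With common denominator 2^3 = 8: Σ 2^(−ℓᵢ) = 2/8 + 2/8 + 2/8 + 1/8 + 1/8 = 8/8 = 1.
Kraft's inequality requires Σ ≤ 1; here Σ = 1 ≤ 1, so such a prefix code exists.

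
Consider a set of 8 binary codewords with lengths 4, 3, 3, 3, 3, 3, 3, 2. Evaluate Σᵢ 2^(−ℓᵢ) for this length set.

1.0625

With common denominator 2^4 = 16: Σ 2^(−ℓᵢ) = 1/16 + 2/16 + 2/16 + 2/16 + 2/16 + 2/16 + 2/16 + 4/16 = 17/16 = 1.0625.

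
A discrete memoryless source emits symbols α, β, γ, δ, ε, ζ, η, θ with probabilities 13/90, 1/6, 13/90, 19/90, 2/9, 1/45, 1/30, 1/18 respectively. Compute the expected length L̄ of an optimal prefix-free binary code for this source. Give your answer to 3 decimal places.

2.733 bits/symbol

Repeatedly combine the two least-probable nodes; the expected code length is the sum of the merged weights.
merge 1/45 + 1/30 → 1/18
merge 1/18 + 1/18 → 1/9
merge 1/9 + 13/90 → 23/90
merge 13/90 + 1/6 → 14/45
merge 19/90 + 2/9 → 13/30
merge 23/90 + 14/45 → 17/30
merge 13/30 + 17/30 → 1
L = 1/18 + 1/9 + 23/90 + 14/45 + 13/30 + 17/30 + 1 = 41/15 ≈ 2.733 bits/symbol.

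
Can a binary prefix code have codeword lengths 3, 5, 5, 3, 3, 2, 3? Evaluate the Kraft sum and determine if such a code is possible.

With common denominator 2^5 = 32: Σ 2^(−ℓᵢ) = 4/32 + 1/32 + 1/32 + 4/32 + 4/32 + 8/32 + 4/32 = 26/32 = 0.8125.
Kraft's inequality requires Σ ≤ 1; here Σ = 0.8125 ≤ 1, so such a prefix code exists.

0.8125; yes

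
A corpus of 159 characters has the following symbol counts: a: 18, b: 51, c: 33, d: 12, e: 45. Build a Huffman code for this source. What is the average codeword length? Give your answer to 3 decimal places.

2.189 bits/symbol

Probabilities are the counts divided by 159.
Repeatedly combine the two least-probable nodes; the expected code length is the sum of the merged weights.
merge 4/53 + 6/53 → 10/53
merge 10/53 + 11/53 → 21/53
merge 15/53 + 17/53 → 32/53
merge 21/53 + 32/53 → 1
L = 10/53 + 21/53 + 32/53 + 1 = 116/53 ≈ 2.189 bits/symbol.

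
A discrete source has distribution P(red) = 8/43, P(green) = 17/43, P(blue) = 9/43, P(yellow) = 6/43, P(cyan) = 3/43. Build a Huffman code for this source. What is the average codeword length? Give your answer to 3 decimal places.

Repeatedly combine the two least-probable nodes; the expected code length is the sum of the merged weights.
merge 3/43 + 6/43 → 9/43
merge 8/43 + 9/43 → 17/43
merge 9/43 + 17/43 → 26/43
merge 17/43 + 26/43 → 1
L = 9/43 + 17/43 + 26/43 + 1 = 95/43 ≈ 2.209 bits/symbol.

2.209 bits/symbol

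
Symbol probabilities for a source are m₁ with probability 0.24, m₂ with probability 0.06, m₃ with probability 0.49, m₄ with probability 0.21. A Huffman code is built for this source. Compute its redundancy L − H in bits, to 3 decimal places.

Entropy H = −Σ p log₂ p ≈ 1.7148 bits.
Huffman merges: 3/50+21/100→27/100; 6/25+27/100→51/100; 49/100+51/100→1. L = 89/50 ≈ 1.7800.
L − H = 1.7800 − 1.7148 = 0.065 bits.

0.065 bits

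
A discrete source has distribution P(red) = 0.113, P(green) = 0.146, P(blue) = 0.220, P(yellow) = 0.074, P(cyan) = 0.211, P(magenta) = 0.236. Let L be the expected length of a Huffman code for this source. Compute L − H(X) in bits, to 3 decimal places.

0.035 bits

Entropy H = −Σ p log₂ p ≈ 2.4845 bits.
Huffman merges: 37/500+113/1000→187/1000; 73/500+187/1000→333/1000; 211/1000+11/50→431/1000; 59/250+333/1000→569/1000; 431/1000+569/1000→1. L = 63/25 ≈ 2.5200.
L − H = 2.5200 − 2.4845 = 0.035 bits.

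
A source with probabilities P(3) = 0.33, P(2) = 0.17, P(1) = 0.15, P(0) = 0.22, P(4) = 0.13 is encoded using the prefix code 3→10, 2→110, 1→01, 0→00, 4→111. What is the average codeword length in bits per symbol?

L̄ = Σ pᵢ·ℓᵢ = 0.33·2 + 0.17·3 + 0.15·2 + 0.22·2 + 0.13·3 = 2.3 bits/symbol.

2.3 bits/symbol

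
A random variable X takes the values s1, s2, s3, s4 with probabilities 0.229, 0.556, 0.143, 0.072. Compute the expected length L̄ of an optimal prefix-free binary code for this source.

1.659 bits/symbol

Repeatedly combine the two least-probable nodes; the expected code length is the sum of the merged weights.
merge 9/125 + 143/1000 → 43/200
merge 43/200 + 229/1000 → 111/250
merge 111/250 + 139/250 → 1
L = 43/200 + 111/250 + 1 = 1659/1000 = 1.659 bits/symbol.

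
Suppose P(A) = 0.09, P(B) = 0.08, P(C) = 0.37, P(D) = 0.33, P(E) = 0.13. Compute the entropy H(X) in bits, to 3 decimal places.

2.045 bits

H = −Σ pᵢ log₂ pᵢ.
−0.09·log₂(0.09) = 0.3127
−0.08·log₂(0.08) = 0.2915
−0.37·log₂(0.37) = 0.5307
−0.33·log₂(0.33) = 0.5278
−0.13·log₂(0.13) = 0.3826
Sum ≈ 2.0454 → 2.045 bits.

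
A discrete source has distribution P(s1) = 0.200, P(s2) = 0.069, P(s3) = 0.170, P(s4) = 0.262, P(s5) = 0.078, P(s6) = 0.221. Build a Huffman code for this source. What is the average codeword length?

2.464 bits/symbol

Repeatedly combine the two least-probable nodes; the expected code length is the sum of the merged weights.
merge 69/1000 + 39/500 → 147/1000
merge 147/1000 + 17/100 → 317/1000
merge 1/5 + 221/1000 → 421/1000
merge 131/500 + 317/1000 → 579/1000
merge 421/1000 + 579/1000 → 1
L = 147/1000 + 317/1000 + 421/1000 + 579/1000 + 1 = 308/125 = 2.464 bits/symbol.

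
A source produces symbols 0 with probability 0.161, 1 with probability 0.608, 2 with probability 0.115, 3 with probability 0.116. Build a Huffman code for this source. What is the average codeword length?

Repeatedly combine the two least-probable nodes; the expected code length is the sum of the merged weights.
merge 23/200 + 29/250 → 231/1000
merge 161/1000 + 231/1000 → 49/125
merge 49/125 + 76/125 → 1
L = 231/1000 + 49/125 + 1 = 1623/1000 = 1.623 bits/symbol.

1.623 bits/symbol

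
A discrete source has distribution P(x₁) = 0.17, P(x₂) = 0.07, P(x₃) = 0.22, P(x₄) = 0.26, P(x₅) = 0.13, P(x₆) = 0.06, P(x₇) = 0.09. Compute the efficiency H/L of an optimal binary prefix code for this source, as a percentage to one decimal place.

Entropy H = −Σ p log₂ p ≈ 2.6278 bits.
Huffman merges: 3/50+7/100→13/100; 9/100+13/100→11/50; 13/100+17/100→3/10; 11/50+11/50→11/25; 13/50+3/10→14/25; 11/25+14/25→1. L = 53/20 ≈ 2.6500.
Efficiency = H/L = 2.6278/2.6500 = 99.2%.

99.2%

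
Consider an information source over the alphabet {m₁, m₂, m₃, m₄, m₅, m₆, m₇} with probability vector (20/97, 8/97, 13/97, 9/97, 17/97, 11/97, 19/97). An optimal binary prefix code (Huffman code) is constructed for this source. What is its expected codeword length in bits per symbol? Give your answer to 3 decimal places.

Repeatedly combine the two least-probable nodes; the expected code length is the sum of the merged weights.
merge 8/97 + 9/97 → 17/97
merge 11/97 + 13/97 → 24/97
merge 17/97 + 17/97 → 34/97
merge 19/97 + 20/97 → 39/97
merge 24/97 + 34/97 → 58/97
merge 39/97 + 58/97 → 1
L = 17/97 + 24/97 + 34/97 + 39/97 + 58/97 + 1 = 269/97 ≈ 2.773 bits/symbol.

2.773 bits/symbol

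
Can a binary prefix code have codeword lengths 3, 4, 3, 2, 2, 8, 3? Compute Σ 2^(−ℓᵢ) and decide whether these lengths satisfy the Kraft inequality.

With common denominator 2^8 = 256: Σ 2^(−ℓᵢ) = 32/256 + 16/256 + 32/256 + 64/256 + 64/256 + 1/256 + 32/256 = 241/256 = 0.94140625.
Kraft's inequality requires Σ ≤ 1; here Σ = 0.94140625 ≤ 1, so such a prefix code exists.

0.94140625; yes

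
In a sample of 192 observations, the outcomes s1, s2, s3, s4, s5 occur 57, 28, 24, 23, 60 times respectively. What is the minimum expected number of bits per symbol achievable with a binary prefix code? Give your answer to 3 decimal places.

Probabilities are the counts divided by 192.
Repeatedly combine the two least-probable nodes; the expected code length is the sum of the merged weights.
merge 23/192 + 1/8 → 47/192
merge 7/48 + 47/192 → 25/64
merge 19/64 + 5/16 → 39/64
merge 25/64 + 39/64 → 1
L = 47/192 + 25/64 + 39/64 + 1 = 431/192 ≈ 2.245 bits/symbol.

2.245 bits/symbol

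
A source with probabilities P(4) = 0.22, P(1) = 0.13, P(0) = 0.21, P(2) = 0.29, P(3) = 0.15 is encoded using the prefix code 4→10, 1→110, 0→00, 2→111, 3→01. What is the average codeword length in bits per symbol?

2.42 bits/symbol

L̄ = Σ pᵢ·ℓᵢ = 0.22·2 + 0.13·3 + 0.21·2 + 0.29·3 + 0.15·2 = 2.42 bits/symbol.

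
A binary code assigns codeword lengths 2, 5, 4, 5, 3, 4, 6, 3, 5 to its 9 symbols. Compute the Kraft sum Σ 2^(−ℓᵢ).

With common denominator 2^6 = 64: Σ 2^(−ℓᵢ) = 16/64 + 2/64 + 4/64 + 2/64 + 8/64 + 4/64 + 1/64 + 8/64 + 2/64 = 47/64 = 0.734375.

0.734375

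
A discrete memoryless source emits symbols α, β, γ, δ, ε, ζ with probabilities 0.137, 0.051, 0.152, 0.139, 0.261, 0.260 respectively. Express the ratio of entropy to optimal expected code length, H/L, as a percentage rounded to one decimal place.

Entropy H = −Σ p log₂ p ≈ 2.4317 bits.
Huffman merges: 51/1000+137/1000→47/250; 139/1000+19/125→291/1000; 47/250+13/50→56/125; 261/1000+291/1000→69/125; 56/125+69/125→1. L = 2479/1000 ≈ 2.4790.
Efficiency = H/L = 2.4317/2.4790 = 98.1%.

98.1%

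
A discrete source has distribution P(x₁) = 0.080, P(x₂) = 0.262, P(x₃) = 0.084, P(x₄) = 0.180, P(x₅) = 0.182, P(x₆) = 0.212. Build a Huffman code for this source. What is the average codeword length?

2.508 bits/symbol

Repeatedly combine the two least-probable nodes; the expected code length is the sum of the merged weights.
merge 2/25 + 21/250 → 41/250
merge 41/250 + 9/50 → 43/125
merge 91/500 + 53/250 → 197/500
merge 131/500 + 43/125 → 303/500
merge 197/500 + 303/500 → 1
L = 41/250 + 43/125 + 197/500 + 303/500 + 1 = 627/250 = 2.508 bits/symbol.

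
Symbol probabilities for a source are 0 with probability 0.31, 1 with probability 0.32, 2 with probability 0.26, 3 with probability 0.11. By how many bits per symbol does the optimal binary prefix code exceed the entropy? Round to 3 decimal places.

0.095 bits

Entropy H = −Σ p log₂ p ≈ 1.9054 bits.
Huffman merges: 11/100+13/50→37/100; 31/100+8/25→63/100; 37/100+63/100→1. L = 2 ≈ 2.0000.
L − H = 2.0000 − 1.9054 = 0.095 bits.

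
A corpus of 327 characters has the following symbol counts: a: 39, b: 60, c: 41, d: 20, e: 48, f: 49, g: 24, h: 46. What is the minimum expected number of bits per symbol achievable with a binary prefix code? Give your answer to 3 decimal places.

Probabilities are the counts divided by 327.
Repeatedly combine the two least-probable nodes; the expected code length is the sum of the merged weights.
merge 20/327 + 8/109 → 44/327
merge 13/109 + 41/327 → 80/327
merge 44/327 + 46/327 → 30/109
merge 16/109 + 49/327 → 97/327
merge 20/109 + 80/327 → 140/327
merge 30/109 + 97/327 → 187/327
merge 140/327 + 187/327 → 1
L = 44/327 + 80/327 + 30/109 + 97/327 + 140/327 + 187/327 + 1 = 965/327 ≈ 2.951 bits/symbol.

2.951 bits/symbol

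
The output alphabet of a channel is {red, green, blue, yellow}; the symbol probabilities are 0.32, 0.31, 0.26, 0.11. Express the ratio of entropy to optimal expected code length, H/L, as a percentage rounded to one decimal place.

95.3%

Entropy H = −Σ p log₂ p ≈ 1.9054 bits.
Huffman merges: 11/100+13/50→37/100; 31/100+8/25→63/100; 37/100+63/100→1. L = 2 ≈ 2.0000.
Efficiency = H/L = 1.9054/2.0000 = 95.3%.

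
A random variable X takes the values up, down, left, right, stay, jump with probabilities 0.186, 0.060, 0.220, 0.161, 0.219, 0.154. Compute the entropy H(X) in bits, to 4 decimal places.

H = −Σ pᵢ log₂ pᵢ.
−0.186·log₂(0.186) = 0.4514
−0.060·log₂(0.060) = 0.2435
−0.220·log₂(0.220) = 0.4806
−0.161·log₂(0.161) = 0.4242
−0.219·log₂(0.219) = 0.4798
−0.154·log₂(0.154) = 0.4156
Sum ≈ 2.4951 → 2.4951 bits.

2.4951 bits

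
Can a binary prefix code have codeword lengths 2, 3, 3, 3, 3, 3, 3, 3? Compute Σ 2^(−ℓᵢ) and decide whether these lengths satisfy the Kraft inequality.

1.125; no

With common denominator 2^3 = 8: Σ 2^(−ℓᵢ) = 2/8 + 1/8 + 1/8 + 1/8 + 1/8 + 1/8 + 1/8 + 1/8 = 9/8 = 1.125.
Kraft's inequality requires Σ ≤ 1; here Σ = 1.125 > 1, so no such prefix code exists.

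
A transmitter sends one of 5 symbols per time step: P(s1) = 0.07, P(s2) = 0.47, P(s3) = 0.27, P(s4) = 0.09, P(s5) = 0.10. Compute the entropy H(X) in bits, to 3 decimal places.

H = −Σ pᵢ log₂ pᵢ.
−0.07·log₂(0.07) = 0.2686
−0.47·log₂(0.47) = 0.5120
−0.27·log₂(0.27) = 0.5100
−0.09·log₂(0.09) = 0.3127
−0.10·log₂(0.10) = 0.3322
Sum ≈ 1.9354 → 1.935 bits.

1.935 bits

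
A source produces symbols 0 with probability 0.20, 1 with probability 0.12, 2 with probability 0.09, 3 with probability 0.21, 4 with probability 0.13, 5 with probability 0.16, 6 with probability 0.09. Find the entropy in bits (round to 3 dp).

2.735 bits

H = −Σ pᵢ log₂ pᵢ.
−0.20·log₂(0.20) = 0.4644
−0.12·log₂(0.12) = 0.3671
−0.09·log₂(0.09) = 0.3127
−0.21·log₂(0.21) = 0.4728
−0.13·log₂(0.13) = 0.3826
−0.16·log₂(0.16) = 0.4230
−0.09·log₂(0.09) = 0.3127
Sum ≈ 2.7352 → 2.735 bits.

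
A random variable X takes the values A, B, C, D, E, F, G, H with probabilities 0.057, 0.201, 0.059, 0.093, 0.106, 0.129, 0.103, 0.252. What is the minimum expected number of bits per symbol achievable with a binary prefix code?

2.859 bits/symbol

Repeatedly combine the two least-probable nodes; the expected code length is the sum of the merged weights.
merge 57/1000 + 59/1000 → 29/250
merge 93/1000 + 103/1000 → 49/250
merge 53/500 + 29/250 → 111/500
merge 129/1000 + 49/250 → 13/40
merge 201/1000 + 111/500 → 423/1000
merge 63/250 + 13/40 → 577/1000
merge 423/1000 + 577/1000 → 1
L = 29/250 + 49/250 + 111/500 + 13/40 + 423/1000 + 577/1000 + 1 = 2859/1000 = 2.859 bits/symbol.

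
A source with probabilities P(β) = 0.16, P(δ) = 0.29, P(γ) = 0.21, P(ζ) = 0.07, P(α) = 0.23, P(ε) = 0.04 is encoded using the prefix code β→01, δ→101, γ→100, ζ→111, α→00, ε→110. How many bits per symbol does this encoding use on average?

L̄ = Σ pᵢ·ℓᵢ = 0.16·2 + 0.29·3 + 0.21·3 + 0.07·3 + 0.23·2 + 0.04·3 = 2.61 bits/symbol.

2.61 bits/symbol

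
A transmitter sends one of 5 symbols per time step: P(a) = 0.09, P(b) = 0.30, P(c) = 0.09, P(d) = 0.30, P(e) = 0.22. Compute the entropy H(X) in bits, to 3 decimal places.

2.148 bits

H = −Σ pᵢ log₂ pᵢ.
−0.09·log₂(0.09) = 0.3127
−0.30·log₂(0.30) = 0.5211
−0.09·log₂(0.09) = 0.3127
−0.30·log₂(0.30) = 0.5211
−0.22·log₂(0.22) = 0.4806
Sum ≈ 2.1481 → 2.148 bits.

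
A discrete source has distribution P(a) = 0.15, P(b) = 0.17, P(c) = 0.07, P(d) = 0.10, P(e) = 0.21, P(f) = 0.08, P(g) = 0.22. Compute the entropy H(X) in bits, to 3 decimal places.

2.691 bits

H = −Σ pᵢ log₂ pᵢ.
−0.15·log₂(0.15) = 0.4105
−0.17·log₂(0.17) = 0.4346
−0.07·log₂(0.07) = 0.2686
−0.10·log₂(0.10) = 0.3322
−0.21·log₂(0.21) = 0.4728
−0.08·log₂(0.08) = 0.2915
−0.22·log₂(0.22) = 0.4806
Sum ≈ 2.6908 → 2.691 bits.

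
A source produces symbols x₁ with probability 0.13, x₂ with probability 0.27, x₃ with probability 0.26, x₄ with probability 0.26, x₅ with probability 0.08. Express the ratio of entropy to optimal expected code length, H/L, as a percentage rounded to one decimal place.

99.3%

Entropy H = −Σ p log₂ p ≈ 2.1948 bits.
Huffman merges: 2/25+13/100→21/100; 21/100+13/50→47/100; 13/50+27/100→53/100; 47/100+53/100→1. L = 221/100 ≈ 2.2100.
Efficiency = H/L = 2.1948/2.2100 = 99.3%.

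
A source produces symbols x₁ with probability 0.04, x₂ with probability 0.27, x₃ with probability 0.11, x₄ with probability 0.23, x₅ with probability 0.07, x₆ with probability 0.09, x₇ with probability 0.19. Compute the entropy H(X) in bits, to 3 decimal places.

H = −Σ pᵢ log₂ pᵢ.
−0.04·log₂(0.04) = 0.1858
−0.27·log₂(0.27) = 0.5100
−0.11·log₂(0.11) = 0.3503
−0.23·log₂(0.23) = 0.4877
−0.07·log₂(0.07) = 0.2686
−0.09·log₂(0.09) = 0.3127
−0.19·log₂(0.19) = 0.4552
Sum ≈ 2.5702 → 2.570 bits.

2.570 bits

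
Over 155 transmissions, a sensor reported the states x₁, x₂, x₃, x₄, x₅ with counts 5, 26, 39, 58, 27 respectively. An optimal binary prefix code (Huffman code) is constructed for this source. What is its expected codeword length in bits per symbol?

Probabilities are the counts divided by 155.
Repeatedly combine the two least-probable nodes; the expected code length is the sum of the merged weights.
merge 1/31 + 26/155 → 1/5
merge 27/155 + 1/5 → 58/155
merge 39/155 + 58/155 → 97/155
merge 58/155 + 97/155 → 1
L = 1/5 + 58/155 + 97/155 + 1 = 11/5 = 2.2 bits/symbol.

2.2 bits/symbol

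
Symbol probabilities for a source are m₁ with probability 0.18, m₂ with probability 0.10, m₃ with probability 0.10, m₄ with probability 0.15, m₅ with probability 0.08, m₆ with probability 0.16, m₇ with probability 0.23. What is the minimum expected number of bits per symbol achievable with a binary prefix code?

2.77 bits/symbol

Repeatedly combine the two least-probable nodes; the expected code length is the sum of the merged weights.
merge 2/25 + 1/10 → 9/50
merge 1/10 + 3/20 → 1/4
merge 4/25 + 9/50 → 17/50
merge 9/50 + 23/100 → 41/100
merge 1/4 + 17/50 → 59/100
merge 41/100 + 59/100 → 1
L = 9/50 + 1/4 + 17/50 + 41/100 + 59/100 + 1 = 277/100 = 2.77 bits/symbol.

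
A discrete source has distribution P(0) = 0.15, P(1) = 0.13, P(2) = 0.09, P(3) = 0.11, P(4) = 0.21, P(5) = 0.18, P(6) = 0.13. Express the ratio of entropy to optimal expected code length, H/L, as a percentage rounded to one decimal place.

98.8%

Entropy H = −Σ p log₂ p ≈ 2.7569 bits.
Huffman merges: 9/100+11/100→1/5; 13/100+13/100→13/50; 3/20+9/50→33/100; 1/5+21/100→41/100; 13/50+33/100→59/100; 41/100+59/100→1. L = 279/100 ≈ 2.7900.
Efficiency = H/L = 2.7569/2.7900 = 98.8%.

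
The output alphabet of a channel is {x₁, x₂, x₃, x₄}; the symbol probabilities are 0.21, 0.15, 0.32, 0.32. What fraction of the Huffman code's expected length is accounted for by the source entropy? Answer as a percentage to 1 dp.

Entropy H = −Σ p log₂ p ≈ 1.9354 bits.
Huffman merges: 3/20+21/100→9/25; 8/25+8/25→16/25; 9/25+16/25→1. L = 2 ≈ 2.0000.
Efficiency = H/L = 1.9354/2.0000 = 96.8%.

96.8%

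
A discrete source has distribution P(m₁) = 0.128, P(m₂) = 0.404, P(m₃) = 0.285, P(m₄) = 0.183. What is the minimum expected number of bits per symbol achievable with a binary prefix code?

Repeatedly combine the two least-probable nodes; the expected code length is the sum of the merged weights.
merge 16/125 + 183/1000 → 311/1000
merge 57/200 + 311/1000 → 149/250
merge 101/250 + 149/250 → 1
L = 311/1000 + 149/250 + 1 = 1907/1000 = 1.907 bits/symbol.

1.907 bits/symbol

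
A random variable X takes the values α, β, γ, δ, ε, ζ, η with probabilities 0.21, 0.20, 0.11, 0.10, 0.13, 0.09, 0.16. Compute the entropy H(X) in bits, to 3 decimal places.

H = −Σ pᵢ log₂ pᵢ.
−0.21·log₂(0.21) = 0.4728
−0.20·log₂(0.20) = 0.4644
−0.11·log₂(0.11) = 0.3503
−0.10·log₂(0.10) = 0.3322
−0.13·log₂(0.13) = 0.3826
−0.09·log₂(0.09) = 0.3127
−0.16·log₂(0.16) = 0.4230
Sum ≈ 2.7380 → 2.738 bits.

2.738 bits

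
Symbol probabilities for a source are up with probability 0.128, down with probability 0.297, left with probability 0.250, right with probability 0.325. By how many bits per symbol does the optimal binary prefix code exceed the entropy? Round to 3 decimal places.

0.073 bits

Entropy H = −Σ p log₂ p ≈ 1.9268 bits.
Huffman merges: 16/125+1/4→189/500; 297/1000+13/40→311/500; 189/500+311/500→1. L = 2 ≈ 2.0000.
L − H = 2.0000 − 1.9268 = 0.073 bits.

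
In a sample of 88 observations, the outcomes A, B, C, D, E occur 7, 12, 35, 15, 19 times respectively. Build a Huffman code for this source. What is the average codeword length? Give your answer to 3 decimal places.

Probabilities are the counts divided by 88.
Repeatedly combine the two least-probable nodes; the expected code length is the sum of the merged weights.
merge 7/88 + 3/22 → 19/88
merge 15/88 + 19/88 → 17/44
merge 19/88 + 17/44 → 53/88
merge 35/88 + 53/88 → 1
L = 19/88 + 17/44 + 53/88 + 1 = 97/44 ≈ 2.205 bits/symbol.

2.205 bits/symbol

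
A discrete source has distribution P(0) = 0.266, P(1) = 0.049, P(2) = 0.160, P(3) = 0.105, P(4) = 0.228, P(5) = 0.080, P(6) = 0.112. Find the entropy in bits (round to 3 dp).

H = −Σ pᵢ log₂ pᵢ.
−0.266·log₂(0.266) = 0.5082
−0.049·log₂(0.049) = 0.2132
−0.160·log₂(0.160) = 0.4230
−0.105·log₂(0.105) = 0.3414
−0.228·log₂(0.228) = 0.4863
−0.080·log₂(0.080) = 0.2915
−0.112·log₂(0.112) = 0.3537
Sum ≈ 2.6174 → 2.617 bits.

2.617 bits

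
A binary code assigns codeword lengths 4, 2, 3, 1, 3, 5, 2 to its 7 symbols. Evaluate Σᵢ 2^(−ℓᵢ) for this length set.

With common denominator 2^5 = 32: Σ 2^(−ℓᵢ) = 2/32 + 8/32 + 4/32 + 16/32 + 4/32 + 1/32 + 8/32 = 43/32 = 1.34375.

1.34375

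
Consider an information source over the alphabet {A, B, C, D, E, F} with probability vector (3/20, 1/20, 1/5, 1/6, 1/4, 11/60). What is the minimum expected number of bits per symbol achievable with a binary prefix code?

Repeatedly combine the two least-probable nodes; the expected code length is the sum of the merged weights.
merge 1/20 + 3/20 → 1/5
merge 1/6 + 11/60 → 7/20
merge 1/5 + 1/5 → 2/5
merge 1/4 + 7/20 → 3/5
merge 2/5 + 3/5 → 1
L = 1/5 + 7/20 + 2/5 + 3/5 + 1 = 51/20 = 2.55 bits/symbol.

2.55 bits/symbol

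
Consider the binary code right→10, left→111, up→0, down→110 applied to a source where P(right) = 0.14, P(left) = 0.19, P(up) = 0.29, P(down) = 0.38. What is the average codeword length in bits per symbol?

2.28 bits/symbol

L̄ = Σ pᵢ·ℓᵢ = 0.14·2 + 0.19·3 + 0.29·1 + 0.38·3 = 2.28 bits/symbol.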